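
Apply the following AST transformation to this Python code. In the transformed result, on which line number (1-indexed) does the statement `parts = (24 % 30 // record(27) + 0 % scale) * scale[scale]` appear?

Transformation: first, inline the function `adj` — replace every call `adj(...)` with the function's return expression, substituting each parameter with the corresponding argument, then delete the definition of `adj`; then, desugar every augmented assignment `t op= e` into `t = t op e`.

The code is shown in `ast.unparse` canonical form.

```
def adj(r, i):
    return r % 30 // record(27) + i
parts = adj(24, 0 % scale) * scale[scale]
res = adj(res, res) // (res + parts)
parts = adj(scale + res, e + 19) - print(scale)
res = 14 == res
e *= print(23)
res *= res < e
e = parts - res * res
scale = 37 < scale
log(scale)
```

Transformed code:
parts = (24 % 30 // record(27) + 0 % scale) * scale[scale]
res = (res % 30 // record(27) + res) // (res + parts)
parts = (scale + res) % 30 // record(27) + (e + 19) - print(scale)
res = 14 == res
e = e * print(23)
res = res * (res < e)
e = parts - res * res
scale = 37 < scale
log(scale)

1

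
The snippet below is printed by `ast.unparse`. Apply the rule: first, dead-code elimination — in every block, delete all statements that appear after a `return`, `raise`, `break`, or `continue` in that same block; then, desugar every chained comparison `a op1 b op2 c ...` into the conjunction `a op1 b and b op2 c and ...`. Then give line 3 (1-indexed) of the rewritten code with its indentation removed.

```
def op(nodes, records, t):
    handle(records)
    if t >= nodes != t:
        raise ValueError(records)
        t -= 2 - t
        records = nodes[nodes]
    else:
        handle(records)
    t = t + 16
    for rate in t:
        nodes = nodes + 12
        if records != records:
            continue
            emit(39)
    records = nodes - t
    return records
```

if t >= nodes and nodes != t:

Transformed code:
def op(nodes, records, t):
    handle(records)
    if t >= nodes and nodes != t:
        raise ValueError(records)
    else:
        handle(records)
    t = t + 16
    for rate in t:
        nodes = nodes + 12
        if records != records:
            continue
    records = nodes - t
    return records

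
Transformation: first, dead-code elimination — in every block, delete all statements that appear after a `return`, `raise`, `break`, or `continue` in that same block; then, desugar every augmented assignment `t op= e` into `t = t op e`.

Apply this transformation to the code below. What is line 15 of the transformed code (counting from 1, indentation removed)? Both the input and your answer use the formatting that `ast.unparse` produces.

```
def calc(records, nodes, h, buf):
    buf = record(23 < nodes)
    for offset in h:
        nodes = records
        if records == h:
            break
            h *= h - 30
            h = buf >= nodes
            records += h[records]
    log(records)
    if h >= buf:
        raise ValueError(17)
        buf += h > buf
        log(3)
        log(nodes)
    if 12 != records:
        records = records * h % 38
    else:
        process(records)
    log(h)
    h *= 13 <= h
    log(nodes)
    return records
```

Transformed code:
def calc(records, nodes, h, buf):
    buf = record(23 < nodes)
    for offset in h:
        nodes = records
        if records == h:
            break
    log(records)
    if h >= buf:
        raise ValueError(17)
    if 12 != records:
        records = records * h % 38
    else:
        process(records)
    log(h)
    h = h * (13 <= h)
    log(nodes)
    return records

h = h * (13 <= h)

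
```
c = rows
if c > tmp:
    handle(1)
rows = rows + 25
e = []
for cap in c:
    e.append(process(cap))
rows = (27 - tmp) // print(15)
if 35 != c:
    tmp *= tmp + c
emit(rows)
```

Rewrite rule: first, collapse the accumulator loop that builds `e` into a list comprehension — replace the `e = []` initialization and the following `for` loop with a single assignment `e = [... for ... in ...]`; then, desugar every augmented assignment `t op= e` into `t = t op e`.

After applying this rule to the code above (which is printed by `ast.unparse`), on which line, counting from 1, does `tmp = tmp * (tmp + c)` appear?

8

Transformed code:
c = rows
if c > tmp:
    handle(1)
rows = rows + 25
e = [process(cap) for cap in c]
rows = (27 - tmp) // print(15)
if 35 != c:
    tmp = tmp * (tmp + c)
emit(rows)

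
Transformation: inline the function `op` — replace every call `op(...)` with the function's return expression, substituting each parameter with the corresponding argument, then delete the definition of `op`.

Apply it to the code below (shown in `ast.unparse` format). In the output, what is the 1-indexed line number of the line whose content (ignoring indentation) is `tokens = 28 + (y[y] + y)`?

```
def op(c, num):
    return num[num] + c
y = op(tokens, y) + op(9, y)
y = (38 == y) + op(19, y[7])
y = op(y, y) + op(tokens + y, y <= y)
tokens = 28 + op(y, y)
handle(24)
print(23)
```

4

Transformed code:
y = y[y] + tokens + (y[y] + 9)
y = (38 == y) + (y[7][y[7]] + 19)
y = y[y] + y + ((y <= y)[y <= y] + (tokens + y))
tokens = 28 + (y[y] + y)
handle(24)
print(23)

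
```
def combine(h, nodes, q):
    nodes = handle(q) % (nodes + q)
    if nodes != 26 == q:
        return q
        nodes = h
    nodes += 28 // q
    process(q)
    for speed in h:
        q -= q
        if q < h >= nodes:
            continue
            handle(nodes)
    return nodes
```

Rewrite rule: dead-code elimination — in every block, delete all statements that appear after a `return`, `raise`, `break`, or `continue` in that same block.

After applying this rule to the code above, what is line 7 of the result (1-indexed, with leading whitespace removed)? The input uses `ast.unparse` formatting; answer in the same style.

Transformed code:
def combine(h, nodes, q):
    nodes = handle(q) % (nodes + q)
    if nodes != 26 == q:
        return q
    nodes += 28 // q
    process(q)
    for speed in h:
        q -= q
        if q < h >= nodes:
            continue
    return nodes

for speed in h:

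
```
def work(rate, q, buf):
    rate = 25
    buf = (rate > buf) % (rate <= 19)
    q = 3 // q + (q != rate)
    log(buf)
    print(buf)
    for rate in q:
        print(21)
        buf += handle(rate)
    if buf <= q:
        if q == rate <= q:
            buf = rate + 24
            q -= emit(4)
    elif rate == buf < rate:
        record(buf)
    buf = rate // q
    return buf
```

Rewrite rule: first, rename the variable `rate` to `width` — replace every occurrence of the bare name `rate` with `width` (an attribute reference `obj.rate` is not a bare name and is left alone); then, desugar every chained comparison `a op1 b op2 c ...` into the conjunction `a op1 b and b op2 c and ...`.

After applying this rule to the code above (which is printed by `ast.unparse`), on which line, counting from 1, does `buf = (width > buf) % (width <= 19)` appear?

3

Transformed code:
def work(width, q, buf):
    width = 25
    buf = (width > buf) % (width <= 19)
    q = 3 // q + (q != width)
    log(buf)
    print(buf)
    for width in q:
        print(21)
        buf += handle(width)
    if buf <= q:
        if q == width and width <= q:
            buf = width + 24
            q -= emit(4)
    elif width == buf and buf < width:
        record(buf)
    buf = width // q
    return buf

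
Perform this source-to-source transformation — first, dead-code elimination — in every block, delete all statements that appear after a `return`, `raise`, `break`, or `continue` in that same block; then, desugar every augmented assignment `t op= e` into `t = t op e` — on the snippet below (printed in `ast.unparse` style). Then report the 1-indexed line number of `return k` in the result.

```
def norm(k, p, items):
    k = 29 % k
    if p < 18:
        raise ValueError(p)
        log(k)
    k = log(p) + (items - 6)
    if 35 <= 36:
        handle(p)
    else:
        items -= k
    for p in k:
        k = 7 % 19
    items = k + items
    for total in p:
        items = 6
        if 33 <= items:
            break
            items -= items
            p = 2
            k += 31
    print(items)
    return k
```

Transformed code:
def norm(k, p, items):
    k = 29 % k
    if p < 18:
        raise ValueError(p)
    k = log(p) + (items - 6)
    if 35 <= 36:
        handle(p)
    else:
        items = items - k
    for p in k:
        k = 7 % 19
    items = k + items
    for total in p:
        items = 6
        if 33 <= items:
            break
    print(items)
    return k

18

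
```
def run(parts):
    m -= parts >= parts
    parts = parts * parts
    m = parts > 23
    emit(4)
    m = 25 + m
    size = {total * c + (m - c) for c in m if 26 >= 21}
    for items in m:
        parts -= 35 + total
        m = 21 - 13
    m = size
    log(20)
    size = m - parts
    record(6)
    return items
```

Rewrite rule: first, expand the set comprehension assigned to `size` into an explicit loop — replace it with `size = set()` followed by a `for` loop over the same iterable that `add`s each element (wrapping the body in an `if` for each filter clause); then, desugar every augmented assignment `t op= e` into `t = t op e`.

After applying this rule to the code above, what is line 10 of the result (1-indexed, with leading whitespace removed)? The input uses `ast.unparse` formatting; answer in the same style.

Transformed code:
def run(parts):
    m = m - (parts >= parts)
    parts = parts * parts
    m = parts > 23
    emit(4)
    m = 25 + m
    size = set()
    for c in m:
        if 26 >= 21:
            size.add(total * c + (m - c))
    for items in m:
        parts = parts - (35 + total)
        m = 21 - 13
    m = size
    log(20)
    size = m - parts
    record(6)
    return items

size.add(total * c + (m - c))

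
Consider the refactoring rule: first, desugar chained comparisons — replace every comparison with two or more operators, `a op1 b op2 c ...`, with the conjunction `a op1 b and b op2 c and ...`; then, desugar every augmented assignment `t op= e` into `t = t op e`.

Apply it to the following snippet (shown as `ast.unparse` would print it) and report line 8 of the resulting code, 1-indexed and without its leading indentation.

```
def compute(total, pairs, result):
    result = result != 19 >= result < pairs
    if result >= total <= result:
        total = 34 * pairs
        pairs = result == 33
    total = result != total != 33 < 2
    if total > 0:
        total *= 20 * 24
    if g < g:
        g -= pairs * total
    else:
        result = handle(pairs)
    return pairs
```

Transformed code:
def compute(total, pairs, result):
    result = result != 19 and 19 >= result and (result < pairs)
    if result >= total and total <= result:
        total = 34 * pairs
        pairs = result == 33
    total = result != total and total != 33 and (33 < 2)
    if total > 0:
        total = total * (20 * 24)
    if g < g:
        g = g - pairs * total
    else:
        result = handle(pairs)
    return pairs

total = total * (20 * 24)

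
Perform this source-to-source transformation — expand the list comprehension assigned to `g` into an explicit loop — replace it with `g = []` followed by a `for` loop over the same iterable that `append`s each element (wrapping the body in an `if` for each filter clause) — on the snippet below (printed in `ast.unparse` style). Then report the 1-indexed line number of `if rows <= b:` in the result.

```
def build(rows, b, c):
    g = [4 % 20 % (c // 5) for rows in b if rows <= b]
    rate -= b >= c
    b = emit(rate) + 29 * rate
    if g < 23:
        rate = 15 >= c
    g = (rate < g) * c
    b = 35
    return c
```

Transformed code:
def build(rows, b, c):
    g = []
    for rows in b:
        if rows <= b:
            g.append(4 % 20 % (c // 5))
    rate -= b >= c
    b = emit(rate) + 29 * rate
    if g < 23:
        rate = 15 >= c
    g = (rate < g) * c
    b = 35
    return c

4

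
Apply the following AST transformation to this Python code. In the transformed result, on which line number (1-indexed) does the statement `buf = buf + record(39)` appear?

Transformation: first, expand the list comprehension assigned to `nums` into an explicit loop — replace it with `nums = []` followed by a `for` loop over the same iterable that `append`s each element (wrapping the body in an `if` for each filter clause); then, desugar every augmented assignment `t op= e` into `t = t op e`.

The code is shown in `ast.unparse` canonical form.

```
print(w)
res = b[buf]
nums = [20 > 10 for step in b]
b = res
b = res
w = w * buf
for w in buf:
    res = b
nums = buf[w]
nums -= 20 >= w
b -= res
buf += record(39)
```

Transformed code:
print(w)
res = b[buf]
nums = []
for step in b:
    nums.append(20 > 10)
b = res
b = res
w = w * buf
for w in buf:
    res = b
nums = buf[w]
nums = nums - (20 >= w)
b = b - res
buf = buf + record(39)

14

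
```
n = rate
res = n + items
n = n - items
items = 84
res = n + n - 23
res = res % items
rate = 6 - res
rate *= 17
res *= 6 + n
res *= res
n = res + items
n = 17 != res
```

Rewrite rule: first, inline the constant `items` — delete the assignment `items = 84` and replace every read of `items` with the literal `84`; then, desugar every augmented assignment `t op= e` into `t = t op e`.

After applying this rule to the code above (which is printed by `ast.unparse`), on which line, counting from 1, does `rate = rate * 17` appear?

Transformed code:
n = rate
res = n + 84
n = n - 84
res = n + n - 23
res = res % 84
rate = 6 - res
rate = rate * 17
res = res * (6 + n)
res = res * res
n = res + 84
n = 17 != res

7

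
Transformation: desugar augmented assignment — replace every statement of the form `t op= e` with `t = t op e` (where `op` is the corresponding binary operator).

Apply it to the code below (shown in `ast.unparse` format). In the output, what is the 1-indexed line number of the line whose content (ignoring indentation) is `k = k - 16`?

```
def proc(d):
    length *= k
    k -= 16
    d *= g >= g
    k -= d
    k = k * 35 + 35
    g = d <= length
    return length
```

3

Transformed code:
def proc(d):
    length = length * k
    k = k - 16
    d = d * (g >= g)
    k = k - d
    k = k * 35 + 35
    g = d <= length
    return length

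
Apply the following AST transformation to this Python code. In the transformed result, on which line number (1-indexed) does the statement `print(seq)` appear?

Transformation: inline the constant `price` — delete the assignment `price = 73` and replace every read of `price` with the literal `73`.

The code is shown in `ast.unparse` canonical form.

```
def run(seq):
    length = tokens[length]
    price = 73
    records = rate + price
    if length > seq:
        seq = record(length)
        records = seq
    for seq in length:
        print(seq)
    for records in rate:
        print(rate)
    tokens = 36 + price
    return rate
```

8

Transformed code:
def run(seq):
    length = tokens[length]
    records = rate + 73
    if length > seq:
        seq = record(length)
        records = seq
    for seq in length:
        print(seq)
    for records in rate:
        print(rate)
    tokens = 36 + 73
    return rate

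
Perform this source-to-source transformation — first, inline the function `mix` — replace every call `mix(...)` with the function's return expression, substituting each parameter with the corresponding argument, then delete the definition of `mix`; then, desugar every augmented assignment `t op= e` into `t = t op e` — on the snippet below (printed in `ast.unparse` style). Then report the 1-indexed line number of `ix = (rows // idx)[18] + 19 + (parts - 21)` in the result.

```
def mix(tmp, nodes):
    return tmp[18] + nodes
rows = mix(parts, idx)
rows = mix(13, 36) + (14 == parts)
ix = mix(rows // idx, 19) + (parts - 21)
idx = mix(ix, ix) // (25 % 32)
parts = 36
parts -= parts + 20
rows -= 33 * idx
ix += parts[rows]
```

3

Transformed code:
rows = parts[18] + idx
rows = 13[18] + 36 + (14 == parts)
ix = (rows // idx)[18] + 19 + (parts - 21)
idx = (ix[18] + ix) // (25 % 32)
parts = 36
parts = parts - (parts + 20)
rows = rows - 33 * idx
ix = ix + parts[rows]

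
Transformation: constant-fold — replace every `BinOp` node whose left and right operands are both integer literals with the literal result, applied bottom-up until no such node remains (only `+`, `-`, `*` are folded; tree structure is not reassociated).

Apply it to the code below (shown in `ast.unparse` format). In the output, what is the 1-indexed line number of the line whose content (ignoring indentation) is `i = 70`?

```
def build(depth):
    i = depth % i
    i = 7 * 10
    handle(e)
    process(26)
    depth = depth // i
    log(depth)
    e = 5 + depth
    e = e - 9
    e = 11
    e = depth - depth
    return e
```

3

Transformed code:
def build(depth):
    i = depth % i
    i = 70
    handle(e)
    process(26)
    depth = depth // i
    log(depth)
    e = 5 + depth
    e = e - 9
    e = 11
    e = depth - depth
    return e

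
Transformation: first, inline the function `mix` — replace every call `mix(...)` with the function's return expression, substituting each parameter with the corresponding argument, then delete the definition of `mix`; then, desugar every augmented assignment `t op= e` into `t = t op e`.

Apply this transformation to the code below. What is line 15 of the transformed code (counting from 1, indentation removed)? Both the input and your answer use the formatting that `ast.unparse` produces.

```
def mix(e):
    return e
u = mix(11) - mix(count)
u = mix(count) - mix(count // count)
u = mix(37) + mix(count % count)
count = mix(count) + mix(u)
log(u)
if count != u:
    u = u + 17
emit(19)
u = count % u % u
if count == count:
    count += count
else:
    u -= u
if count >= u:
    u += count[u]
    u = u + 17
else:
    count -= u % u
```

u = u + count[u]

Transformed code:
u = 11 - count
u = count - count // count
u = 37 + count % count
count = count + u
log(u)
if count != u:
    u = u + 17
emit(19)
u = count % u % u
if count == count:
    count = count + count
else:
    u = u - u
if count >= u:
    u = u + count[u]
    u = u + 17
else:
    count = count - u % u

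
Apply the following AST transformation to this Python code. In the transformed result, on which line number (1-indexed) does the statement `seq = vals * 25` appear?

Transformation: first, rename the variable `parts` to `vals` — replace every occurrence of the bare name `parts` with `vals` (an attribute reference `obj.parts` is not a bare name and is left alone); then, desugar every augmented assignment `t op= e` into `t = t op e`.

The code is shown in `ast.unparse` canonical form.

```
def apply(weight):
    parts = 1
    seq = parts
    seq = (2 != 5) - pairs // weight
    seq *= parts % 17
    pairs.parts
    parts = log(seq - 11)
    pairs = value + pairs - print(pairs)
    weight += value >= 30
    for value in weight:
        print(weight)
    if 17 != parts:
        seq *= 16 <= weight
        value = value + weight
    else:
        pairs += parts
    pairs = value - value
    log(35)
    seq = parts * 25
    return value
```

Transformed code:
def apply(weight):
    vals = 1
    seq = vals
    seq = (2 != 5) - pairs // weight
    seq = seq * (vals % 17)
    pairs.parts
    vals = log(seq - 11)
    pairs = value + pairs - print(pairs)
    weight = weight + (value >= 30)
    for value in weight:
        print(weight)
    if 17 != vals:
        seq = seq * (16 <= weight)
        value = value + weight
    else:
        pairs = pairs + vals
    pairs = value - value
    log(35)
    seq = vals * 25
    return value

19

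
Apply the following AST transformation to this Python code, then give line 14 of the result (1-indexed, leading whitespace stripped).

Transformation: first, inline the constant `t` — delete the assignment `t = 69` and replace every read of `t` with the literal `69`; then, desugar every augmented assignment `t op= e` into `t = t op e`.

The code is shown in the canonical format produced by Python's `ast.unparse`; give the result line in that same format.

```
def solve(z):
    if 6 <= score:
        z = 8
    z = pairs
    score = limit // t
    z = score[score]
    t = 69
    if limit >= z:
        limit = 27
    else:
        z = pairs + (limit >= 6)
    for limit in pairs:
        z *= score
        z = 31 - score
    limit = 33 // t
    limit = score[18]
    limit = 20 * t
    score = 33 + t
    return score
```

Transformed code:
def solve(z):
    if 6 <= score:
        z = 8
    z = pairs
    score = limit // 69
    z = score[score]
    if limit >= z:
        limit = 27
    else:
        z = pairs + (limit >= 6)
    for limit in pairs:
        z = z * score
        z = 31 - score
    limit = 33 // 69
    limit = score[18]
    limit = 20 * 69
    score = 33 + 69
    return score

limit = 33 // 69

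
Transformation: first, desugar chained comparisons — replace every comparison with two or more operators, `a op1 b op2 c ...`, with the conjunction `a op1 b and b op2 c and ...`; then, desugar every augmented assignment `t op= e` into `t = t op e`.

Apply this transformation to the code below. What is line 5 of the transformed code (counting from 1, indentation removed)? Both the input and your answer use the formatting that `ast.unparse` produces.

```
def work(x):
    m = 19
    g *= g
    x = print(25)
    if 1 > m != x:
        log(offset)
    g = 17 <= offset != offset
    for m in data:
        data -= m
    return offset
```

Transformed code:
def work(x):
    m = 19
    g = g * g
    x = print(25)
    if 1 > m and m != x:
        log(offset)
    g = 17 <= offset and offset != offset
    for m in data:
        data = data - m
    return offset

if 1 > m and m != x:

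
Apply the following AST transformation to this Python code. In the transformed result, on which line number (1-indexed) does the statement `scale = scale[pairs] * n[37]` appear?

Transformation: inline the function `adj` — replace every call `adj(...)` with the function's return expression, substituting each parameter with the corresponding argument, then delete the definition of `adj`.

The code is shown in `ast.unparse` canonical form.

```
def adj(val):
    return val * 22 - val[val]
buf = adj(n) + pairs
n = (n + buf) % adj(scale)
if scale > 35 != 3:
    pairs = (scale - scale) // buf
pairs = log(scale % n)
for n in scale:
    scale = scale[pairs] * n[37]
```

7

Transformed code:
buf = n * 22 - n[n] + pairs
n = (n + buf) % (scale * 22 - scale[scale])
if scale > 35 != 3:
    pairs = (scale - scale) // buf
pairs = log(scale % n)
for n in scale:
    scale = scale[pairs] * n[37]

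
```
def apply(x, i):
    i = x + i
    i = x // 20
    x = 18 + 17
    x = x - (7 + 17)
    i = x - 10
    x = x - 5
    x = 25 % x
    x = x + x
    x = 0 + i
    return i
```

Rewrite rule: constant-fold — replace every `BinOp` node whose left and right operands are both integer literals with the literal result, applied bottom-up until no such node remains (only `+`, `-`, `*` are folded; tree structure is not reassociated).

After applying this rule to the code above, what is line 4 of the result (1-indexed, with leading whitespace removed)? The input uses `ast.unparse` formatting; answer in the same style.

x = 35

Transformed code:
def apply(x, i):
    i = x + i
    i = x // 20
    x = 35
    x = x - 24
    i = x - 10
    x = x - 5
    x = 25 % x
    x = x + x
    x = 0 + i
    return i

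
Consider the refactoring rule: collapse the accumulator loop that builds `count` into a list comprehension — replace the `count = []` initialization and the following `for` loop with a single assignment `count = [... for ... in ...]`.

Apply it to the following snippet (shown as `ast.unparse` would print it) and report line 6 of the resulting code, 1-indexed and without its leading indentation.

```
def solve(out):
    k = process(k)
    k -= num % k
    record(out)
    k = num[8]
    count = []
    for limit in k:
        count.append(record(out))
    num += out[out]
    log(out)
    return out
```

Transformed code:
def solve(out):
    k = process(k)
    k -= num % k
    record(out)
    k = num[8]
    count = [record(out) for limit in k]
    num += out[out]
    log(out)
    return out

count = [record(out) for limit in k]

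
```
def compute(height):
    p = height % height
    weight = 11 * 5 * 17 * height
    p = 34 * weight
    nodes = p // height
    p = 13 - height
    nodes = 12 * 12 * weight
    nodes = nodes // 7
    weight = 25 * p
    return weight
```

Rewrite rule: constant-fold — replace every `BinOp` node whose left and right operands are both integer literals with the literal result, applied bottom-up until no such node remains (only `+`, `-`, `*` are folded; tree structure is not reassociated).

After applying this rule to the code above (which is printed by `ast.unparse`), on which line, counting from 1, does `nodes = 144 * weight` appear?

Transformed code:
def compute(height):
    p = height % height
    weight = 935 * height
    p = 34 * weight
    nodes = p // height
    p = 13 - height
    nodes = 144 * weight
    nodes = nodes // 7
    weight = 25 * p
    return weight

7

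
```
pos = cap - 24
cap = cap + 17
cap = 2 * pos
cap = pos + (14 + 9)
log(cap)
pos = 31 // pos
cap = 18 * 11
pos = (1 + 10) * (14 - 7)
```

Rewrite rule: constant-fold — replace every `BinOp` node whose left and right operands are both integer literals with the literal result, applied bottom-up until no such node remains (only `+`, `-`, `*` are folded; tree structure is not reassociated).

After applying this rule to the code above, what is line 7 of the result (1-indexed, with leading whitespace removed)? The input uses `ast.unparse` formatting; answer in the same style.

Transformed code:
pos = cap - 24
cap = cap + 17
cap = 2 * pos
cap = pos + 23
log(cap)
pos = 31 // pos
cap = 198
pos = 77

cap = 198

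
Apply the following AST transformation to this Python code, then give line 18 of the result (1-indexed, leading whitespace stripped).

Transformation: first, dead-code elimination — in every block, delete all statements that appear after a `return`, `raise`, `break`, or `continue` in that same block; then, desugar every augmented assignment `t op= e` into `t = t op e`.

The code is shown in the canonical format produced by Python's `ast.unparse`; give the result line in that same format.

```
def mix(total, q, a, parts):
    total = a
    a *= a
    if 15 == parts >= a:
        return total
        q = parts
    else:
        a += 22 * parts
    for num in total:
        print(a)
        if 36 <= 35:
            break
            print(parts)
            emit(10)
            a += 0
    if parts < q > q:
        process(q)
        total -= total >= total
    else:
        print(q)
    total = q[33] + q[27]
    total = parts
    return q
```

total = parts

Transformed code:
def mix(total, q, a, parts):
    total = a
    a = a * a
    if 15 == parts >= a:
        return total
    else:
        a = a + 22 * parts
    for num in total:
        print(a)
        if 36 <= 35:
            break
    if parts < q > q:
        process(q)
        total = total - (total >= total)
    else:
        print(q)
    total = q[33] + q[27]
    total = parts
    return q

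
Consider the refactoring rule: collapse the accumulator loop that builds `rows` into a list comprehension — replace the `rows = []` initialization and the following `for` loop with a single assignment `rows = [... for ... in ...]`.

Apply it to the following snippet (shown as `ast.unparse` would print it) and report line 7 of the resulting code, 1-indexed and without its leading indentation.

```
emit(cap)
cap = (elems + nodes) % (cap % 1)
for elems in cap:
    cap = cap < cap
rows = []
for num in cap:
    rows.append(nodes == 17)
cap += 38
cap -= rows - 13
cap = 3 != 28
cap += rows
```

cap -= rows - 13

Transformed code:
emit(cap)
cap = (elems + nodes) % (cap % 1)
for elems in cap:
    cap = cap < cap
rows = [nodes == 17 for num in cap]
cap += 38
cap -= rows - 13
cap = 3 != 28
cap += rows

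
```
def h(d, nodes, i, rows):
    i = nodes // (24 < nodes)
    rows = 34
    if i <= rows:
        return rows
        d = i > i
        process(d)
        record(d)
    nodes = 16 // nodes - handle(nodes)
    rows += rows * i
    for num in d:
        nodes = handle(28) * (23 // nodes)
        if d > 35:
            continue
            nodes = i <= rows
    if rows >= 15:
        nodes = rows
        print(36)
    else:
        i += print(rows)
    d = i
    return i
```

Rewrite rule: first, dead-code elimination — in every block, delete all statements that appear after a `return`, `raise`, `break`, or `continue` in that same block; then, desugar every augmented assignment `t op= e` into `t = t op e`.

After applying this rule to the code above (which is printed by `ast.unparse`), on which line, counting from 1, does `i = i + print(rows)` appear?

16

Transformed code:
def h(d, nodes, i, rows):
    i = nodes // (24 < nodes)
    rows = 34
    if i <= rows:
        return rows
    nodes = 16 // nodes - handle(nodes)
    rows = rows + rows * i
    for num in d:
        nodes = handle(28) * (23 // nodes)
        if d > 35:
            continue
    if rows >= 15:
        nodes = rows
        print(36)
    else:
        i = i + print(rows)
    d = i
    return i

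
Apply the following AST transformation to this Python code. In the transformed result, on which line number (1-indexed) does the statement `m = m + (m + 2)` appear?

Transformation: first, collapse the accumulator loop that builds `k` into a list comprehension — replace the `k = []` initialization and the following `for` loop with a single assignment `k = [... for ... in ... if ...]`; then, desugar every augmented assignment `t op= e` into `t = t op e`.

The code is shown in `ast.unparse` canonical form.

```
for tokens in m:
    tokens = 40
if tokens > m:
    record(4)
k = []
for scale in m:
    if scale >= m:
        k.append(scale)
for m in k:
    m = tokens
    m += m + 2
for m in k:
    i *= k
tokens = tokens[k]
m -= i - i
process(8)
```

Transformed code:
for tokens in m:
    tokens = 40
if tokens > m:
    record(4)
k = [scale for scale in m if scale >= m]
for m in k:
    m = tokens
    m = m + (m + 2)
for m in k:
    i = i * k
tokens = tokens[k]
m = m - (i - i)
process(8)

8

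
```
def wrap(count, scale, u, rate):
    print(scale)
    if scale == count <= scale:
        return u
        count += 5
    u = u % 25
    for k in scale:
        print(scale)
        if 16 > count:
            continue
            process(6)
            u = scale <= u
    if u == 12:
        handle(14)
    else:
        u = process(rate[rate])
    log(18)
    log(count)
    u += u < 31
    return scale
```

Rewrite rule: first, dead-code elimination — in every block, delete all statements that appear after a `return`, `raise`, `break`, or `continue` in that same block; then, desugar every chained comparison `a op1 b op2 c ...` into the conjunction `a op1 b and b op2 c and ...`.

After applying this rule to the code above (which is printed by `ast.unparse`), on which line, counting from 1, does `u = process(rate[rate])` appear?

13

Transformed code:
def wrap(count, scale, u, rate):
    print(scale)
    if scale == count and count <= scale:
        return u
    u = u % 25
    for k in scale:
        print(scale)
        if 16 > count:
            continue
    if u == 12:
        handle(14)
    else:
        u = process(rate[rate])
    log(18)
    log(count)
    u += u < 31
    return scale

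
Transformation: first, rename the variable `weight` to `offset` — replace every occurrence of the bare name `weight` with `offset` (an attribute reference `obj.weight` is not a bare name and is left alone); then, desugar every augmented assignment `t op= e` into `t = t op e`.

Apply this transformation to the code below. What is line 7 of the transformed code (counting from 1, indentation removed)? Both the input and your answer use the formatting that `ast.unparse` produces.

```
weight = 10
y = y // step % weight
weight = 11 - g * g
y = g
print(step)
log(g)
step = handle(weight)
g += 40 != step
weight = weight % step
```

Transformed code:
offset = 10
y = y // step % offset
offset = 11 - g * g
y = g
print(step)
log(g)
step = handle(offset)
g = g + (40 != step)
offset = offset % step

step = handle(offset)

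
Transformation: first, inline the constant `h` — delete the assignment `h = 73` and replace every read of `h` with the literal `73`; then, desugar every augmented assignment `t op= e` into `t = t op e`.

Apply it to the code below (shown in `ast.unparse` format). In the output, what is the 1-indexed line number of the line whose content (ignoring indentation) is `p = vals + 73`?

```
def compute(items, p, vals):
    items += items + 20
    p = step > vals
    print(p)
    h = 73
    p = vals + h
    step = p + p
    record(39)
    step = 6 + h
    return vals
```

Transformed code:
def compute(items, p, vals):
    items = items + (items + 20)
    p = step > vals
    print(p)
    p = vals + 73
    step = p + p
    record(39)
    step = 6 + 73
    return vals

5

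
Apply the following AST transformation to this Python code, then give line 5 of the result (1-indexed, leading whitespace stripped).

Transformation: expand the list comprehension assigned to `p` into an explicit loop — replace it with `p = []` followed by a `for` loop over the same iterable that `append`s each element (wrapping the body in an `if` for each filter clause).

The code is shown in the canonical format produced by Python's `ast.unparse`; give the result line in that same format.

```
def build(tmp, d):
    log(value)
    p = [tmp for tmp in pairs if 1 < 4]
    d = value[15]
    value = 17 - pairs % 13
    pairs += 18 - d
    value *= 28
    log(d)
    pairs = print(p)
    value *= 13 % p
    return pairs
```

Transformed code:
def build(tmp, d):
    log(value)
    p = []
    for tmp in pairs:
        if 1 < 4:
            p.append(tmp)
    d = value[15]
    value = 17 - pairs % 13
    pairs += 18 - d
    value *= 28
    log(d)
    pairs = print(p)
    value *= 13 % p
    return pairs

if 1 < 4:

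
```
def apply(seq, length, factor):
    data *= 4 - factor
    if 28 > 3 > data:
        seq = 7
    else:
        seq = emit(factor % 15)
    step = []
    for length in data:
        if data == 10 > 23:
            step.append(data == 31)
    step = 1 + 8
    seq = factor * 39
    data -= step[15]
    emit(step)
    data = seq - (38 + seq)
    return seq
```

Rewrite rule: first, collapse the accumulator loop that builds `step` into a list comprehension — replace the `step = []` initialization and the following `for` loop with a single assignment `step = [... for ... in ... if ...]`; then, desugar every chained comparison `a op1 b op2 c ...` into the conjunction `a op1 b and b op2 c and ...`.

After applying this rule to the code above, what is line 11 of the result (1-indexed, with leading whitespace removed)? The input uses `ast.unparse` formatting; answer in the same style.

emit(step)

Transformed code:
def apply(seq, length, factor):
    data *= 4 - factor
    if 28 > 3 and 3 > data:
        seq = 7
    else:
        seq = emit(factor % 15)
    step = [data == 31 for length in data if data == 10 and 10 > 23]
    step = 1 + 8
    seq = factor * 39
    data -= step[15]
    emit(step)
    data = seq - (38 + seq)
    return seq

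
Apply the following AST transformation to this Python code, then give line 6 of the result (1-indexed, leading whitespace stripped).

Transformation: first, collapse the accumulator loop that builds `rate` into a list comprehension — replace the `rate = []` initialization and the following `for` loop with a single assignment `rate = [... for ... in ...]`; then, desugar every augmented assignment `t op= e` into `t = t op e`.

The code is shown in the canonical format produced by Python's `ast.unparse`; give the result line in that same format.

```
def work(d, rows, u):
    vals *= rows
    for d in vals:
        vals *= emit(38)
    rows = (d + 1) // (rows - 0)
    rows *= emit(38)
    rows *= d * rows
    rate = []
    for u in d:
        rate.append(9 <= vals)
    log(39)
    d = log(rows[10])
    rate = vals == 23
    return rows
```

rows = rows * emit(38)

Transformed code:
def work(d, rows, u):
    vals = vals * rows
    for d in vals:
        vals = vals * emit(38)
    rows = (d + 1) // (rows - 0)
    rows = rows * emit(38)
    rows = rows * (d * rows)
    rate = [9 <= vals for u in d]
    log(39)
    d = log(rows[10])
    rate = vals == 23
    return rows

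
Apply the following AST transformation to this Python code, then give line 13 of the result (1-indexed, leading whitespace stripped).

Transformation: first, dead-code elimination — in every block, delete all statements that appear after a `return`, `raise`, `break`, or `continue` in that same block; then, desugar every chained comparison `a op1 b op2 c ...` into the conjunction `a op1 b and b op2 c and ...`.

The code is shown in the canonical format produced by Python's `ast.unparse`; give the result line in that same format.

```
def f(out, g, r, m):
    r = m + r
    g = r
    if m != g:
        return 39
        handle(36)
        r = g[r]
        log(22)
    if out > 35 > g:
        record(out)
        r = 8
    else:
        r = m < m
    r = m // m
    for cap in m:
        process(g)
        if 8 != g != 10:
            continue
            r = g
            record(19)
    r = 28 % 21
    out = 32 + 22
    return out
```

process(g)

Transformed code:
def f(out, g, r, m):
    r = m + r
    g = r
    if m != g:
        return 39
    if out > 35 and 35 > g:
        record(out)
        r = 8
    else:
        r = m < m
    r = m // m
    for cap in m:
        process(g)
        if 8 != g and g != 10:
            continue
    r = 28 % 21
    out = 32 + 22
    return out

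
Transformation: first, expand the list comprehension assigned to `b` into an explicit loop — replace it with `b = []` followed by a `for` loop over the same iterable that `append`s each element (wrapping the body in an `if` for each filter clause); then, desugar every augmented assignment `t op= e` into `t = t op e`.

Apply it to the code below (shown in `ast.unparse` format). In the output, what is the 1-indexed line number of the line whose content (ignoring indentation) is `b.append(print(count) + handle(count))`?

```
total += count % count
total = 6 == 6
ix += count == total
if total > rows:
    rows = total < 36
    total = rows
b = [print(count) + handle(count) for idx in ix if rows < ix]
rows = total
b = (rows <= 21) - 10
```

Transformed code:
total = total + count % count
total = 6 == 6
ix = ix + (count == total)
if total > rows:
    rows = total < 36
    total = rows
b = []
for idx in ix:
    if rows < ix:
        b.append(print(count) + handle(count))
rows = total
b = (rows <= 21) - 10

10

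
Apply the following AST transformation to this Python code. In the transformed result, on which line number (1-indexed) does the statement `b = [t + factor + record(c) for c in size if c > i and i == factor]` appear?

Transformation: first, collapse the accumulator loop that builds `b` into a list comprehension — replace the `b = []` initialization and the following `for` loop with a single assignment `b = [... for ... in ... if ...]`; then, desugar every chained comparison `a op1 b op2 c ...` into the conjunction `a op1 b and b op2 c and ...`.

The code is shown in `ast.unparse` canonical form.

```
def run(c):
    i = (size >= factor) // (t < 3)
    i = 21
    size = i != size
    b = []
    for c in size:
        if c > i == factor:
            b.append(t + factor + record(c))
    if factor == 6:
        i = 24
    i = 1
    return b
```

Transformed code:
def run(c):
    i = (size >= factor) // (t < 3)
    i = 21
    size = i != size
    b = [t + factor + record(c) for c in size if c > i and i == factor]
    if factor == 6:
        i = 24
    i = 1
    return b

5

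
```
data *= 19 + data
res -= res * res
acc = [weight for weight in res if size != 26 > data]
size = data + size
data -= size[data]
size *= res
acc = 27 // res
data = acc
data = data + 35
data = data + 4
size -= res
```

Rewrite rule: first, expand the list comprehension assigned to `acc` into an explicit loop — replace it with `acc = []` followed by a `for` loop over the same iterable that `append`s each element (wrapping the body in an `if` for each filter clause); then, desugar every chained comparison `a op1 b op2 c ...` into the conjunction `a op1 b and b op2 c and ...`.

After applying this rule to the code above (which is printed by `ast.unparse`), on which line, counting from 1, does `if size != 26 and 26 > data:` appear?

5

Transformed code:
data *= 19 + data
res -= res * res
acc = []
for weight in res:
    if size != 26 and 26 > data:
        acc.append(weight)
size = data + size
data -= size[data]
size *= res
acc = 27 // res
data = acc
data = data + 35
data = data + 4
size -= res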